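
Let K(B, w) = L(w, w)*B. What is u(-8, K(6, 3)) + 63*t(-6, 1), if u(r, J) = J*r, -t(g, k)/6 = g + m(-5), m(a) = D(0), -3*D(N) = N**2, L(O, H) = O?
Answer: 2124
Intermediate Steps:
D(N) = -N**2/3
m(a) = 0 (m(a) = -1/3*0**2 = -1/3*0 = 0)
K(B, w) = B*w (K(B, w) = w*B = B*w)
t(g, k) = -6*g (t(g, k) = -6*(g + 0) = -6*g)
u(-8, K(6, 3)) + 63*t(-6, 1) = (6*3)*(-8) + 63*(-6*(-6)) = 18*(-8) + 63*36 = -144 + 2268 = 2124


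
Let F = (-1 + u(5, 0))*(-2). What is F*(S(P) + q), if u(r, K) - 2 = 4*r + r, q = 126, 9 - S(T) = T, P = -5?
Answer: -7280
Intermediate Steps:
S(T) = 9 - T
u(r, K) = 2 + 5*r (u(r, K) = 2 + (4*r + r) = 2 + 5*r)
F = -52 (F = (-1 + (2 + 5*5))*(-2) = (-1 + (2 + 25))*(-2) = (-1 + 27)*(-2) = 26*(-2) = -52)
F*(S(P) + q) = -52*((9 - 1*(-5)) + 126) = -52*((9 + 5) + 126) = -52*(14 + 126) = -52*140 = -7280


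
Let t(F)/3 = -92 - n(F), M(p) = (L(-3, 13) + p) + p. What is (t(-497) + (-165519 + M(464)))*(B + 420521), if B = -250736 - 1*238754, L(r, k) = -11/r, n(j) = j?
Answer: 33802879373/3 ≈ 1.1268e+10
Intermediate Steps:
B = -489490 (B = -250736 - 238754 = -489490)
M(p) = 11/3 + 2*p (M(p) = (-11/(-3) + p) + p = (-11*(-⅓) + p) + p = (11/3 + p) + p = 11/3 + 2*p)
t(F) = -276 - 3*F (t(F) = 3*(-92 - F) = -276 - 3*F)
(t(-497) + (-165519 + M(464)))*(B + 420521) = ((-276 - 3*(-497)) + (-165519 + (11/3 + 2*464)))*(-489490 + 420521) = ((-276 + 1491) + (-165519 + (11/3 + 928)))*(-68969) = (1215 + (-165519 + 2795/3))*(-68969) = (1215 - 493762/3)*(-68969) = -490117/3*(-68969) = 33802879373/3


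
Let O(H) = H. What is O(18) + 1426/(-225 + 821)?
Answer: 6077/298 ≈ 20.393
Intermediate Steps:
O(18) + 1426/(-225 + 821) = 18 + 1426/(-225 + 821) = 18 + 1426/596 = 18 + (1/596)*1426 = 18 + 713/298 = 6077/298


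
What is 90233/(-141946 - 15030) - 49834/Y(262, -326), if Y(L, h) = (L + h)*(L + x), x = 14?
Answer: 194652071/86650752 ≈ 2.2464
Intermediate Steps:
Y(L, h) = (14 + L)*(L + h) (Y(L, h) = (L + h)*(L + 14) = (L + h)*(14 + L) = (14 + L)*(L + h))
90233/(-141946 - 15030) - 49834/Y(262, -326) = 90233/(-141946 - 15030) - 49834/(262² + 14*262 + 14*(-326) + 262*(-326)) = 90233/(-156976) - 49834/(68644 + 3668 - 4564 - 85412) = 90233*(-1/156976) - 49834/(-17664) = -90233/156976 - 49834*(-1/17664) = -90233/156976 + 24917/8832 = 194652071/86650752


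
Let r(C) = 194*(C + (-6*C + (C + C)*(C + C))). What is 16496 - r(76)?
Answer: -4391960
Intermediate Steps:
r(C) = -970*C + 776*C² (r(C) = 194*(C + (-6*C + (2*C)*(2*C))) = 194*(C + (-6*C + 4*C²)) = 194*(-5*C + 4*C²) = -970*C + 776*C²)
16496 - r(76) = 16496 - 194*76*(-5 + 4*76) = 16496 - 194*76*(-5 + 304) = 16496 - 194*76*299 = 16496 - 1*4408456 = 16496 - 4408456 = -4391960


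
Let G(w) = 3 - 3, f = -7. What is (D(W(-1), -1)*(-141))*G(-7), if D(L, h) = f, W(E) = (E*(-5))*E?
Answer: 0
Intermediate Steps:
W(E) = -5*E² (W(E) = (-5*E)*E = -5*E²)
D(L, h) = -7
G(w) = 0
(D(W(-1), -1)*(-141))*G(-7) = -7*(-141)*0 = 987*0 = 0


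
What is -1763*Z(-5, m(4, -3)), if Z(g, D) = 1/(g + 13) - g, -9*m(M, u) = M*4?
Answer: -72283/8 ≈ -9035.4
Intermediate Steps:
m(M, u) = -4*M/9 (m(M, u) = -M*4/9 = -4*M/9)
Z(g, D) = 1/(13 + g) - g
-1763*Z(-5, m(4, -3)) = -1763*(1 - 1*(-5)**2 - 13*(-5))/(13 - 5) = -1763*(1 - 1*25 + 65)/8 = -1763*(1 - 25 + 65)/8 = -1763*41/8 = -72283/8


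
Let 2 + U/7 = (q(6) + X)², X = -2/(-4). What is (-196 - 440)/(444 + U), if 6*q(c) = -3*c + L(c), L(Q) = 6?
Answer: -2544/1783 ≈ -1.4268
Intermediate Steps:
X = ½ (X = -2*(-¼) = ½ ≈ 0.50000)
q(c) = 1 - c/2 (q(c) = (-3*c + 6)/6 = (6 - 3*c)/6 = 1 - c/2)
U = 7/4 (U = -14 + 7*((1 - ½*6) + ½)² = -14 + 7*((1 - 3) + ½)² = -14 + 7*(-2 + ½)² = -14 + 7*(-3/2)² = -14 + 7*(9/4) = -14 + 63/4 = 7/4 ≈ 1.7500)
(-196 - 440)/(444 + U) = (-196 - 440)/(444 + 7/4) = -636/1783/4 = -636*4/1783 = -2544/1783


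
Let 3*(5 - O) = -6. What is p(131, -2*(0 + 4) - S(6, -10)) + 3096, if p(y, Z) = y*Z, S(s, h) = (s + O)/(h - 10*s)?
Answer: 145063/70 ≈ 2072.3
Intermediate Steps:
O = 7 (O = 5 - ⅓*(-6) = 5 + 2 = 7)
S(s, h) = (7 + s)/(h - 10*s) (S(s, h) = (s + 7)/(h - 10*s) = (7 + s)/(h - 10*s))
p(y, Z) = Z*y
p(131, -2*(0 + 4) - S(6, -10)) + 3096 = (-2*(0 + 4) - (7 + 6)/(-10 - 10*6))*131 + 3096 = (-2*4 - 13/(-10 - 60))*131 + 3096 = (-8 - 13/(-70))*131 + 3096 = (-8 - (-1)*13/70)*131 + 3096 = (-8 - 1*(-13/70))*131 + 3096 = (-8 + 13/70)*131 + 3096 = -547/70*131 + 3096 = -71657/70 + 3096 = 145063/70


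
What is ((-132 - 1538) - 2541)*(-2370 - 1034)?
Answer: 14334244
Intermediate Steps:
((-132 - 1538) - 2541)*(-2370 - 1034) = (-1670 - 2541)*(-3404) = -4211*(-3404) = 14334244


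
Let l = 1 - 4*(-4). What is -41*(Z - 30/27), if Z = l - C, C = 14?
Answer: -697/9 ≈ -77.444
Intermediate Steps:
l = 17 (l = 1 + 16 = 17)
Z = 3 (Z = 17 - 1*14 = 17 - 14 = 3)
-41*(Z - 30/27) = -41*(3 - 30/27) = -41*(3 - 30*1/27) = -41*(3 - 10/9) = -41*17/9 = -697/9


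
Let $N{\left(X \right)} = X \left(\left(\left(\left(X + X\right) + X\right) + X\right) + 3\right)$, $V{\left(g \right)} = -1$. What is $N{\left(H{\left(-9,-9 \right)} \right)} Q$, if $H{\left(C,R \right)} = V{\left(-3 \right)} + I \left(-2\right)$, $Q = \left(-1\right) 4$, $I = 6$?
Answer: $-2548$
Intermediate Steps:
$Q = -4$
$H{\left(C,R \right)} = -13$ ($H{\left(C,R \right)} = -1 + 6 \left(-2\right) = -1 - 12 = -13$)
$N{\left(X \right)} = X \left(3 + 4 X\right)$ ($N{\left(X \right)} = X \left(\left(\left(2 X + X\right) + X\right) + 3\right) = X \left(\left(3 X + X\right) + 3\right) = X \left(4 X + 3\right) = X \left(3 + 4 X\right)$)
$N{\left(H{\left(-9,-9 \right)} \right)} Q = - 13 \left(3 + 4 \left(-13\right)\right) \left(-4\right) = - 13 \left(3 - 52\right) \left(-4\right) = \left(-13\right) \left(-49\right) \left(-4\right) = 637 \left(-4\right) = -2548$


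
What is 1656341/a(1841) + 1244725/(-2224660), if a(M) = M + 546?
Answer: 736364882097/1062052684 ≈ 693.34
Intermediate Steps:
a(M) = 546 + M
1656341/a(1841) + 1244725/(-2224660) = 1656341/(546 + 1841) + 1244725/(-2224660) = 1656341/2387 + 1244725*(-1/2224660) = 1656341*(1/2387) - 248945/444932 = 1656341/2387 - 248945/444932 = 736364882097/1062052684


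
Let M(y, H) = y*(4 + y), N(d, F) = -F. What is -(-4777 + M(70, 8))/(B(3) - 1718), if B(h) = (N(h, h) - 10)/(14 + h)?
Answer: 6851/29219 ≈ 0.23447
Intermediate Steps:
B(h) = (-10 - h)/(14 + h) (B(h) = (-h - 10)/(14 + h) = (-10 - h)/(14 + h))
-(-4777 + M(70, 8))/(B(3) - 1718) = -(-4777 + 70*(4 + 70))/((-10 - 1*3)/(14 + 3) - 1718) = -(-4777 + 70*74)/((-10 - 3)/17 - 1718) = -(-4777 + 5180)/((1/17)*(-13) - 1718) = -403/(-13/17 - 1718) = -403/(-29219/17) = -403*(-17)/29219 = -1*(-6851/29219) = 6851/29219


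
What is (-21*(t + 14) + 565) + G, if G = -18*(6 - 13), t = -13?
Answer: 670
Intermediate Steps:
G = 126 (G = -18*(-7) = 126)
(-21*(t + 14) + 565) + G = (-21*(-13 + 14) + 565) + 126 = (-21*1 + 565) + 126 = (-21 + 565) + 126 = 544 + 126 = 670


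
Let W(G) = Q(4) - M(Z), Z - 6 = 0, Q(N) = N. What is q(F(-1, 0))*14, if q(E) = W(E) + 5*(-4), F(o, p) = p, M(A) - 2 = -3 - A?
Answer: -126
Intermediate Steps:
Z = 6 (Z = 6 + 0 = 6)
M(A) = -1 - A (M(A) = 2 + (-3 - A) = -1 - A)
W(G) = 11 (W(G) = 4 - (-1 - 1*6) = 4 - (-1 - 6) = 4 - 1*(-7) = 4 + 7 = 11)
q(E) = -9 (q(E) = 11 + 5*(-4) = 11 - 20 = -9)
q(F(-1, 0))*14 = -9*14 = -126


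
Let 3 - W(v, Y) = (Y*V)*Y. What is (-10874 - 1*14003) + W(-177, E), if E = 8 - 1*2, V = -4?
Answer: -24730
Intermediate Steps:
E = 6 (E = 8 - 2 = 6)
W(v, Y) = 3 + 4*Y**2 (W(v, Y) = 3 - Y*(-4)*Y = 3 - (-4*Y)*Y = 3 - (-4)*Y**2 = 3 + 4*Y**2)
(-10874 - 1*14003) + W(-177, E) = (-10874 - 1*14003) + (3 + 4*6**2) = (-10874 - 14003) + (3 + 4*36) = -24877 + (3 + 144) = -24877 + 147 = -24730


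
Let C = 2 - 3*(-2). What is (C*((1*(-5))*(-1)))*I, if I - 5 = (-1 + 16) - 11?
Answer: 360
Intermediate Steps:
I = 9 (I = 5 + ((-1 + 16) - 11) = 5 + (15 - 11) = 5 + 4 = 9)
C = 8 (C = 2 + 6 = 8)
(C*((1*(-5))*(-1)))*I = (8*((1*(-5))*(-1)))*9 = (8*(-5*(-1)))*9 = (8*5)*9 = 40*9 = 360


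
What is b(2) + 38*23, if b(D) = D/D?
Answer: 875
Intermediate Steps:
b(D) = 1
b(2) + 38*23 = 1 + 38*23 = 1 + 874 = 875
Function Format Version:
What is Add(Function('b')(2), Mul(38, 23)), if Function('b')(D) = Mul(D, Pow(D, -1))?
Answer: 875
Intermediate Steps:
Function('b')(D) = 1
Add(Function('b')(2), Mul(38, 23)) = Add(1, Mul(38, 23)) = Add(1, 874) = 875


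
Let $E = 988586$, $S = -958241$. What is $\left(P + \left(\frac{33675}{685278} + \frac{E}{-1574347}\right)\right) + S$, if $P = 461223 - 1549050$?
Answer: $- \frac{735810840312084457}{359621787822} \approx -2.0461 \cdot 10^{6}$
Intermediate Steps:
$P = -1087827$
$\left(P + \left(\frac{33675}{685278} + \frac{E}{-1574347}\right)\right) + S = \left(-1087827 + \left(\frac{33675}{685278} + \frac{988586}{-1574347}\right)\right) - 958241 = \left(-1087827 + \left(33675 \cdot \frac{1}{685278} + 988586 \left(- \frac{1}{1574347}\right)\right)\right) - 958241 = \left(-1087827 + \left(\frac{11225}{228426} - \frac{988586}{1574347}\right)\right) - 958241 = \left(-1087827 - \frac{208146700561}{359621787822}\right) - 958241 = - \frac{391206498727743355}{359621787822} - 958241 = - \frac{735810840312084457}{359621787822}$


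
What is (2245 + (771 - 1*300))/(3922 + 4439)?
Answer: 2716/8361 ≈ 0.32484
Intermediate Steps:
(2245 + (771 - 1*300))/(3922 + 4439) = (2245 + (771 - 300))/8361 = (2245 + 471)*(1/8361) = 2716*(1/8361) = 2716/8361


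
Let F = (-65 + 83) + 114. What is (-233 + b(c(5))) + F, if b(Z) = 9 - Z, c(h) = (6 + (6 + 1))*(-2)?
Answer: -66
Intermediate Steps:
F = 132 (F = 18 + 114 = 132)
c(h) = -26 (c(h) = (6 + 7)*(-2) = 13*(-2) = -26)
(-233 + b(c(5))) + F = (-233 + (9 - 1*(-26))) + 132 = (-233 + (9 + 26)) + 132 = (-233 + 35) + 132 = -198 + 132 = -66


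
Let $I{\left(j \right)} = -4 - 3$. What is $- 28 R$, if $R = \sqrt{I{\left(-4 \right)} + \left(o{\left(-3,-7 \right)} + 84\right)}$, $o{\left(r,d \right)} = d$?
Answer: $- 28 \sqrt{70} \approx -234.26$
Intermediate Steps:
$I{\left(j \right)} = -7$ ($I{\left(j \right)} = -4 - 3 = -7$)
$R = \sqrt{70}$ ($R = \sqrt{-7 + \left(-7 + 84\right)} = \sqrt{-7 + 77} = \sqrt{70} \approx 8.3666$)
$- 28 R = - 28 \sqrt{70}$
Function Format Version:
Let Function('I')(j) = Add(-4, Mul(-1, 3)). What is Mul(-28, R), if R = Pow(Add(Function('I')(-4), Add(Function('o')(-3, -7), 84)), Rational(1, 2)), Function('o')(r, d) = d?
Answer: Mul(-28, Pow(70, Rational(1, 2))) ≈ -234.26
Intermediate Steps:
Function('I')(j) = -7 (Function('I')(j) = Add(-4, -3) = -7)
R = Pow(70, Rational(1, 2)) (R = Pow(Add(-7, Add(-7, 84)), Rational(1, 2)) = Pow(Add(-7, 77), Rational(1, 2)) = Pow(70, Rational(1, 2)) ≈ 8.3666)
Mul(-28, R) = Mul(-28, Pow(70, Rational(1, 2)))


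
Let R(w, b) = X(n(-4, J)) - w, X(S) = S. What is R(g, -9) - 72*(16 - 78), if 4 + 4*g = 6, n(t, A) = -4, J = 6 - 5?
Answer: 8919/2 ≈ 4459.5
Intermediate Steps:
J = 1
g = ½ (g = -1 + (¼)*6 = -1 + 3/2 = ½ ≈ 0.50000)
R(w, b) = -4 - w
R(g, -9) - 72*(16 - 78) = (-4 - 1*½) - 72*(16 - 78) = (-4 - ½) - 72*(-62) = -9/2 + 4464 = 8919/2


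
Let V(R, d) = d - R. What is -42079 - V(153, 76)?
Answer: -42002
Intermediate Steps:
-42079 - V(153, 76) = -42079 - (76 - 1*153) = -42079 - (76 - 153) = -42079 - 1*(-77) = -42079 + 77 = -42002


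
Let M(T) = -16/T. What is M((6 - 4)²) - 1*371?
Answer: -375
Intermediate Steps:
M((6 - 4)²) - 1*371 = -16/(6 - 4)² - 1*371 = -16/(2²) - 371 = -16/4 - 371 = -16*¼ - 371 = -4 - 371 = -375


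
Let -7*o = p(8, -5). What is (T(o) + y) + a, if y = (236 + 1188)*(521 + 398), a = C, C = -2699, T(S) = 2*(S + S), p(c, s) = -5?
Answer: 9141719/7 ≈ 1.3060e+6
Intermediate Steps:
o = 5/7 (o = -⅐*(-5) = 5/7 ≈ 0.71429)
T(S) = 4*S (T(S) = 2*(2*S) = 4*S)
a = -2699
y = 1308656 (y = 1424*919 = 1308656)
(T(o) + y) + a = (4*(5/7) + 1308656) - 2699 = (20/7 + 1308656) - 2699 = 9160612/7 - 2699 = 9141719/7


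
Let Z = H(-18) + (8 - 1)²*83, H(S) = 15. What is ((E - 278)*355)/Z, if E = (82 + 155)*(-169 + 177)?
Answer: 287195/2041 ≈ 140.71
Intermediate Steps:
E = 1896 (E = 237*8 = 1896)
Z = 4082 (Z = 15 + (8 - 1)²*83 = 15 + 7²*83 = 15 + 49*83 = 15 + 4067 = 4082)
((E - 278)*355)/Z = ((1896 - 278)*355)/4082 = (1618*355)*(1/4082) = 574390*(1/4082) = 287195/2041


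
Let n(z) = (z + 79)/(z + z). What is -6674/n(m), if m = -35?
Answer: 116795/11 ≈ 10618.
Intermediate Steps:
n(z) = (79 + z)/(2*z) (n(z) = (79 + z)/((2*z)) = (79 + z)*(1/(2*z)) = (79 + z)/(2*z))
-6674/n(m) = -6674*(-70/(79 - 35)) = -6674/((½)*(-1/35)*44) = -6674/(-22/35) = -6674*(-35/22) = 116795/11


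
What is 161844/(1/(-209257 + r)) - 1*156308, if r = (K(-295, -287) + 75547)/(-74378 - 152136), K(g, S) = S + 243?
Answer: -3835697488839278/113257 ≈ -3.3867e+10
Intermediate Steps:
K(g, S) = 243 + S
r = -75503/226514 (r = ((243 - 287) + 75547)/(-74378 - 152136) = (-44 + 75547)/(-226514) = 75503*(-1/226514) = -75503/226514 ≈ -0.33333)
161844/(1/(-209257 + r)) - 1*156308 = 161844/(1/(-209257 - 75503/226514)) - 1*156308 = 161844/(1/(-47399715601/226514)) - 156308 = 161844/(-226514/47399715601) - 156308 = 161844*(-47399715601/226514) - 156308 = -3835679785864122/113257 - 156308 = -3835697488839278/113257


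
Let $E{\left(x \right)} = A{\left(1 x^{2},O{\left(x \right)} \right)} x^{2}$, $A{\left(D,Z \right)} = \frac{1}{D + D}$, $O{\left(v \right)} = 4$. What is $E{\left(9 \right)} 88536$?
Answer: $44268$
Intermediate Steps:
$A{\left(D,Z \right)} = \frac{1}{2 D}$
$E{\left(x \right)} = \frac{1}{2}$ ($E{\left(x \right)} = \frac{1}{2 \cdot 1 x^{2}} x^{2} = \frac{1}{2 x^{2}} x^{2} = \frac{1}{2}$)
$E{\left(9 \right)} 88536 = \frac{1}{2} \cdot 88536 = 44268$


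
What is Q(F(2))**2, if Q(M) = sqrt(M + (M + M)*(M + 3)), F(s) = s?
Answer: 22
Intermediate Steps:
Q(M) = sqrt(M + 2*M*(3 + M)) (Q(M) = sqrt(M + (2*M)*(3 + M)) = sqrt(M + 2*M*(3 + M)))
Q(F(2))**2 = (sqrt(2*(7 + 2*2)))**2 = (sqrt(2*(7 + 4)))**2 = (sqrt(2*11))**2 = (sqrt(22))**2 = 22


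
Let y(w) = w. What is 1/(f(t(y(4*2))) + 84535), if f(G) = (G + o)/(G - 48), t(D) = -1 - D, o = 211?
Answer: 57/4818293 ≈ 1.1830e-5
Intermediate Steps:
f(G) = (211 + G)/(-48 + G) (f(G) = (G + 211)/(G - 48) = (211 + G)/(-48 + G))
1/(f(t(y(4*2))) + 84535) = 1/((211 + (-1 - 4*2))/(-48 + (-1 - 4*2)) + 84535) = 1/((211 + (-1 - 1*8))/(-48 + (-1 - 1*8)) + 84535) = 1/((211 + (-1 - 8))/(-48 + (-1 - 8)) + 84535) = 1/((211 - 9)/(-48 - 9) + 84535) = 1/(202/(-57) + 84535) = 1/(-1/57*202 + 84535) = 1/(-202/57 + 84535) = 1/(4818293/57) = 57/4818293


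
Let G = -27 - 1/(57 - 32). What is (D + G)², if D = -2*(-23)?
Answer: 224676/625 ≈ 359.48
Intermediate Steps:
D = 46
G = -676/25 (G = -27 - 1/25 = -676/25 ≈ -27.040)
(D + G)² = (46 - 676/25)² = (474/25)² = 224676/625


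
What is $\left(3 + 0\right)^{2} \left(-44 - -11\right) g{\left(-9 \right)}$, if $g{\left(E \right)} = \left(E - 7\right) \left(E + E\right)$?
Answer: $-85536$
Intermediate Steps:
$g{\left(E \right)} = 2 E \left(-7 + E\right)$ ($g{\left(E \right)} = \left(-7 + E\right) 2 E = 2 E \left(-7 + E\right)$)
$\left(3 + 0\right)^{2} \left(-44 - -11\right) g{\left(-9 \right)} = \left(3 + 0\right)^{2} \left(-44 - -11\right) 2 \left(-9\right) \left(-7 - 9\right) = 3^{2} \left(-44 + 11\right) 2 \left(-9\right) \left(-16\right) = 9 \left(-33\right) 288 = \left(-297\right) 288 = -85536$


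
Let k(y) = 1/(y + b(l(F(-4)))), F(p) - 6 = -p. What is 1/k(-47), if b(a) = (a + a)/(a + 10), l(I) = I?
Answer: -46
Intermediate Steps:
F(p) = 6 - p
b(a) = 2*a/(10 + a) (b(a) = (2*a)/(10 + a) = 2*a/(10 + a))
k(y) = 1/(1 + y) (k(y) = 1/(y + 2*(6 - 1*(-4))/(10 + (6 - 1*(-4)))) = 1/(y + 2*(6 + 4)/(10 + (6 + 4))) = 1/(y + 2*10/(10 + 10)) = 1/(y + 2*10/20) = 1/(y + 2*10*(1/20)) = 1/(y + 1) = 1/(1 + y))
1/k(-47) = 1/(1/(1 - 47)) = 1/(1/(-46)) = 1/(-1/46) = -46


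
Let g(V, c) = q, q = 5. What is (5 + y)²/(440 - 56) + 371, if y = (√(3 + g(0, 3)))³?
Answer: 47667/128 + 5*√2/12 ≈ 372.99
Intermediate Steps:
g(V, c) = 5
y = 16*√2 (y = (√(3 + 5))³ = (√8)³ = (2*√2)³ = 16*√2 ≈ 22.627)
(5 + y)²/(440 - 56) + 371 = (5 + 16*√2)²/(440 - 56) + 371 = (5 + 16*√2)²/384 + 371 = 371 + (5 + 16*√2)²/384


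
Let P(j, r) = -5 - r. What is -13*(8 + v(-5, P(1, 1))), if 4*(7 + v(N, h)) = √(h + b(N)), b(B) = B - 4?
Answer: -13 - 13*I*√15/4 ≈ -13.0 - 12.587*I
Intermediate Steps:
b(B) = -4 + B
v(N, h) = -7 + √(-4 + N + h)/4 (v(N, h) = -7 + √(h + (-4 + N))/4 = -7 + √(-4 + N + h)/4)
-13*(8 + v(-5, P(1, 1))) = -13*(8 + (-7 + √(-4 - 5 + (-5 - 1*1))/4)) = -13*(8 + (-7 + √(-4 - 5 + (-5 - 1))/4)) = -13*(8 + (-7 + √(-4 - 5 - 6)/4)) = -13*(8 + (-7 + √(-15)/4)) = -13*(8 + (-7 + (I*√15)/4)) = -13*(8 + (-7 + I*√15/4)) = -13*(1 + I*√15/4) = -13 - 13*I*√15/4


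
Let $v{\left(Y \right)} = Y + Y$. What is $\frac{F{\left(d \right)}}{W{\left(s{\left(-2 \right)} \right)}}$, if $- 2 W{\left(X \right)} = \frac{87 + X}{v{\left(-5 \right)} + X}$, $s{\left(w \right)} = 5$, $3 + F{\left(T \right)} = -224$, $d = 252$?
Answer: $- \frac{1135}{46} \approx -24.674$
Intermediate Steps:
$F{\left(T \right)} = -227$ ($F{\left(T \right)} = -3 - 224 = -227$)
$v{\left(Y \right)} = 2 Y$
$W{\left(X \right)} = - \frac{87 + X}{2 \left(-10 + X\right)}$ ($W{\left(X \right)} = - \frac{\left(87 + X\right) \frac{1}{2 \left(-5\right) + X}}{2} = - \frac{\left(87 + X\right) \frac{1}{-10 + X}}{2} = - \frac{\frac{1}{-10 + X} \left(87 + X\right)}{2} = - \frac{87 + X}{2 \left(-10 + X\right)}$)
$\frac{F{\left(d \right)}}{W{\left(s{\left(-2 \right)} \right)}} = - \frac{227}{\frac{1}{2} \frac{1}{-10 + 5} \left(-87 - 5\right)} = - \frac{227}{\frac{1}{2} \frac{1}{-5} \left(-87 - 5\right)} = - \frac{227}{\frac{1}{2} \left(- \frac{1}{5}\right) \left(-92\right)} = - \frac{227}{\frac{46}{5}} = \left(-227\right) \frac{5}{46} = - \frac{1135}{46}$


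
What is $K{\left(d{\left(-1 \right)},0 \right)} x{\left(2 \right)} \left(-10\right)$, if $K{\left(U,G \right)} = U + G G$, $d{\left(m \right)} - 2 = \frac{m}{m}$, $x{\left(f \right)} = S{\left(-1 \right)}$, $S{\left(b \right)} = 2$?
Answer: $-60$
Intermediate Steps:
$x{\left(f \right)} = 2$
$d{\left(m \right)} = 3$ ($d{\left(m \right)} = 2 + \frac{m}{m} = 2 + 1 = 3$)
$K{\left(U,G \right)} = U + G^{2}$
$K{\left(d{\left(-1 \right)},0 \right)} x{\left(2 \right)} \left(-10\right) = \left(3 + 0^{2}\right) 2 \left(-10\right) = \left(3 + 0\right) 2 \left(-10\right) = 3 \cdot 2 \left(-10\right) = 6 \left(-10\right) = -60$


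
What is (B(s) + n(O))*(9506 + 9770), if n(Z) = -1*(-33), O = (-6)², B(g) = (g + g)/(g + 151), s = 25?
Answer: 14114851/22 ≈ 6.4158e+5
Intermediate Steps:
B(g) = 2*g/(151 + g) (B(g) = (2*g)/(151 + g) = 2*g/(151 + g))
O = 36
n(Z) = 33
(B(s) + n(O))*(9506 + 9770) = (2*25/(151 + 25) + 33)*(9506 + 9770) = (2*25/176 + 33)*19276 = (2*25*(1/176) + 33)*19276 = (25/88 + 33)*19276 = (2929/88)*19276 = 14114851/22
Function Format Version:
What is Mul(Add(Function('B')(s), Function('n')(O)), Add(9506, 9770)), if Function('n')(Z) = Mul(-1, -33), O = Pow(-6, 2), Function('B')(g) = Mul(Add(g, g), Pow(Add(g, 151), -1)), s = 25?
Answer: Rational(14114851, 22) ≈ 6.4158e+5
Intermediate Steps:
Function('B')(g) = Mul(2, g, Pow(Add(151, g), -1)) (Function('B')(g) = Mul(Mul(2, g), Pow(Add(151, g), -1)) = Mul(2, g, Pow(Add(151, g), -1)))
O = 36
Function('n')(Z) = 33
Mul(Add(Function('B')(s), Function('n')(O)), Add(9506, 9770)) = Mul(Add(Mul(2, 25, Pow(Add(151, 25), -1)), 33), Add(9506, 9770)) = Mul(Add(Mul(2, 25, Pow(176, -1)), 33), 19276) = Mul(Add(Mul(2, 25, Rational(1, 176)), 33), 19276) = Mul(Add(Rational(25, 88), 33), 19276) = Mul(Rational(2929, 88), 19276) = Rational(14114851, 22)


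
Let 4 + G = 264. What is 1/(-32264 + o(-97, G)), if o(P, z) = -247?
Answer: -1/32511 ≈ -3.0759e-5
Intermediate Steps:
G = 260 (G = -4 + 264 = 260)
1/(-32264 + o(-97, G)) = 1/(-32264 - 247) = 1/(-32511) = -1/32511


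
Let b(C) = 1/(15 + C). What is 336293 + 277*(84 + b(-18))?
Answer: 1078406/3 ≈ 3.5947e+5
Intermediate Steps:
336293 + 277*(84 + b(-18)) = 336293 + 277*(84 + 1/(15 - 18)) = 336293 + 277*(84 + 1/(-3)) = 336293 + 277*(84 - 1/3) = 336293 + 277*(251/3) = 336293 + 69527/3 = 1078406/3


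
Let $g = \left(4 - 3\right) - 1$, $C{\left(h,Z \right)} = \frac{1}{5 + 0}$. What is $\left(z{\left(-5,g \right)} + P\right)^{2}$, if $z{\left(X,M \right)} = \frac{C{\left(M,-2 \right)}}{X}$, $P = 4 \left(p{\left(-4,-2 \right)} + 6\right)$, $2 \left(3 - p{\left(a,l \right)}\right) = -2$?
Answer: $\frac{998001}{625} \approx 1596.8$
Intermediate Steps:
$p{\left(a,l \right)} = 4$ ($p{\left(a,l \right)} = 3 - -1 = 3 + 1 = 4$)
$P = 40$ ($P = 4 \left(4 + 6\right) = 4 \cdot 10 = 40$)
$C{\left(h,Z \right)} = \frac{1}{5}$
$g = 0$ ($g = 1 - 1 = 0$)
$z{\left(X,M \right)} = \frac{1}{5 X}$
$\left(z{\left(-5,g \right)} + P\right)^{2} = \left(\frac{1}{5 \left(-5\right)} + 40\right)^{2} = \left(\frac{1}{5} \left(- \frac{1}{5}\right) + 40\right)^{2} = \left(- \frac{1}{25} + 40\right)^{2} = \left(\frac{999}{25}\right)^{2} = \frac{998001}{625}$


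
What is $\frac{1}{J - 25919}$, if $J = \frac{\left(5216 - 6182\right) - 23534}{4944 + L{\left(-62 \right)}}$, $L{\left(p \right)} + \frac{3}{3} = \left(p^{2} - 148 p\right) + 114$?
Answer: $- \frac{18077}{468562263} \approx -3.858 \cdot 10^{-5}$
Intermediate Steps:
$L{\left(p \right)} = 113 + p^{2} - 148 p$ ($L{\left(p \right)} = -1 + \left(\left(p^{2} - 148 p\right) + 114\right) = -1 + \left(114 + p^{2} - 148 p\right) = 113 + p^{2} - 148 p$)
$J = - \frac{24500}{18077}$ ($J = \frac{\left(5216 - 6182\right) - 23534}{4944 + \left(113 + \left(-62\right)^{2} - -9176\right)} = \frac{-966 - 23534}{4944 + \left(113 + 3844 + 9176\right)} = - \frac{24500}{4944 + 13133} = - \frac{24500}{18077} \approx -1.3553$)
$\frac{1}{J - 25919} = \frac{1}{- \frac{24500}{18077} - 25919} = \frac{1}{- \frac{468562263}{18077}} = - \frac{18077}{468562263}$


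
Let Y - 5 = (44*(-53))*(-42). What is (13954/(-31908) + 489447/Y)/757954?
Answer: 7125247265/1184438303064084 ≈ 6.0157e-6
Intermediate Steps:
Y = 97949 (Y = 5 + (44*(-53))*(-42) = 5 - 2332*(-42) = 5 + 97944 = 97949)
(13954/(-31908) + 489447/Y)/757954 = (13954/(-31908) + 489447/97949)/757954 = (13954*(-1/31908) + 489447*(1/97949))*(1/757954) = (-6977/15954 + 489447/97949)*(1/757954) = (7125247265/1562678346)*(1/757954) = 7125247265/1184438303064084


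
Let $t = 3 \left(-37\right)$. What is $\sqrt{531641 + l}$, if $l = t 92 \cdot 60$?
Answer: $i \sqrt{81079} \approx 284.74 i$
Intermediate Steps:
$t = -111$
$l = -612720$ ($l = \left(-111\right) 92 \cdot 60 = \left(-10212\right) 60 = -612720$)
$\sqrt{531641 + l} = \sqrt{531641 - 612720} = \sqrt{-81079} = i \sqrt{81079}$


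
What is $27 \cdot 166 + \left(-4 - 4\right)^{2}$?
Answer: $4546$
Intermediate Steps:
$27 \cdot 166 + \left(-4 - 4\right)^{2} = 4482 + \left(-8\right)^{2} = 4482 + 64 = 4546$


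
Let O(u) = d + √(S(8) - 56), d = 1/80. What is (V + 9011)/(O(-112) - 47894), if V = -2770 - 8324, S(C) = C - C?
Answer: 638484326160/14680538205761 + 26662400*I*√14/14680538205761 ≈ 0.043492 + 6.7955e-6*I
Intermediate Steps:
S(C) = 0
d = 1/80 ≈ 0.012500
V = -11094
O(u) = 1/80 + 2*I*√14 (O(u) = 1/80 + √(0 - 56) = 1/80 + √(-56) = 1/80 + 2*I*√14)
(V + 9011)/(O(-112) - 47894) = (-11094 + 9011)/((1/80 + 2*I*√14) - 47894) = -2083/(-3831519/80 + 2*I*√14)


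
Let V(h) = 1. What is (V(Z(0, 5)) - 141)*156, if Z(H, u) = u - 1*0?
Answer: -21840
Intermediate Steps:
Z(H, u) = u (Z(H, u) = u + 0 = u)
(V(Z(0, 5)) - 141)*156 = (1 - 141)*156 = -140*156 = -21840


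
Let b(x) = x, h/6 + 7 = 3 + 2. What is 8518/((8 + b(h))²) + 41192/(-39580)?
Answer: 42060421/79160 ≈ 531.33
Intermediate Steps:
h = -12 (h = -42 + 6*(3 + 2) = -42 + 6*5 = -42 + 30 = -12)
8518/((8 + b(h))²) + 41192/(-39580) = 8518/((8 - 12)²) + 41192/(-39580) = 8518/((-4)²) + 41192*(-1/39580) = 8518/16 - 10298/9895 = 8518*(1/16) - 10298/9895 = 4259/8 - 10298/9895 = 42060421/79160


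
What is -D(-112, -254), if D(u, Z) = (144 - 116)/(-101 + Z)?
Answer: 28/355 ≈ 0.078873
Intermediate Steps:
D(u, Z) = 28/(-101 + Z)
-D(-112, -254) = -28/(-101 - 254) = -28/(-355) = -28*(-1)/355 = -1*(-28/355) = 28/355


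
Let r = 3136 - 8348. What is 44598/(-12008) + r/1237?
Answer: -58876711/7426948 ≈ -7.9274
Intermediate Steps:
r = -5212
44598/(-12008) + r/1237 = 44598/(-12008) - 5212/1237 = 44598*(-1/12008) - 5212*1/1237 = -22299/6004 - 5212/1237 = -58876711/7426948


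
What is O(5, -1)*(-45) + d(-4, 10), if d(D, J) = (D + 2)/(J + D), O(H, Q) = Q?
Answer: 134/3 ≈ 44.667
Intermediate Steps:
d(D, J) = (2 + D)/(D + J)
O(5, -1)*(-45) + d(-4, 10) = -1*(-45) + (2 - 4)/(-4 + 10) = 45 - 2/6 = 45 + (⅙)*(-2) = 45 - ⅓ = 134/3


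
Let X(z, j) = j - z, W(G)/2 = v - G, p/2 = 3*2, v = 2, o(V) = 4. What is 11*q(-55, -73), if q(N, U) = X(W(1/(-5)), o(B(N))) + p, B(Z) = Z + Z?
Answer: 638/5 ≈ 127.60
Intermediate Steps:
B(Z) = 2*Z
p = 12 (p = 2*(3*2) = 2*6 = 12)
W(G) = 4 - 2*G (W(G) = 2*(2 - G) = 4 - 2*G)
q(N, U) = 58/5 (q(N, U) = (4 - (4 - 2/(-5))) + 12 = (4 - (4 - 2*(-1/5))) + 12 = (4 - (4 + 2/5)) + 12 = (4 - 1*22/5) + 12 = (4 - 22/5) + 12 = -2/5 + 12 = 58/5)
11*q(-55, -73) = 11*(58/5) = 638/5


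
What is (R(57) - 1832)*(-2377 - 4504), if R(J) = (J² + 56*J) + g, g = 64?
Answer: -32154913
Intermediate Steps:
R(J) = 64 + J² + 56*J (R(J) = (J² + 56*J) + 64 = 64 + J² + 56*J)
(R(57) - 1832)*(-2377 - 4504) = ((64 + 57² + 56*57) - 1832)*(-2377 - 4504) = ((64 + 3249 + 3192) - 1832)*(-6881) = (6505 - 1832)*(-6881) = 4673*(-6881) = -32154913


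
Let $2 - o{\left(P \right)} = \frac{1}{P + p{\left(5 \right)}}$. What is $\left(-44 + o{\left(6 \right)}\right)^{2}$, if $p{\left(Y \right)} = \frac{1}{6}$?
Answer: $\frac{2433600}{1369} \approx 1777.6$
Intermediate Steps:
$p{\left(Y \right)} = \frac{1}{6}$
$o{\left(P \right)} = 2 - \frac{1}{\frac{1}{6} + P}$ ($o{\left(P \right)} = 2 - \frac{1}{P + \frac{1}{6}} = 2 - \frac{1}{\frac{1}{6} + P}$)
$\left(-44 + o{\left(6 \right)}\right)^{2} = \left(-44 + \frac{4 \left(-1 + 3 \cdot 6\right)}{1 + 6 \cdot 6}\right)^{2} = \left(-44 + \frac{4 \left(-1 + 18\right)}{1 + 36}\right)^{2} = \left(-44 + 4 \cdot \frac{1}{37} \cdot 17\right)^{2} = \left(-44 + \frac{68}{37}\right)^{2} = \left(- \frac{1560}{37}\right)^{2} = \frac{2433600}{1369}$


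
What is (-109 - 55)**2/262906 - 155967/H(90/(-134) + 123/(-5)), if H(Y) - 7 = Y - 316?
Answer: 2289928829191/4906746131 ≈ 466.69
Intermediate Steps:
H(Y) = -309 + Y (H(Y) = 7 + (Y - 316) = 7 + (-316 + Y) = -309 + Y)
(-109 - 55)**2/262906 - 155967/H(90/(-134) + 123/(-5)) = (-109 - 55)**2/262906 - 155967/(-309 + (90/(-134) + 123/(-5))) = (-164)**2*(1/262906) - 155967/(-309 + (90*(-1/134) + 123*(-1/5))) = 26896*(1/262906) - 155967/(-309 + (-45/67 - 123/5)) = 13448/131453 - 155967/(-309 - 8466/335) = 13448/131453 - 155967/(-111981/335) = 13448/131453 - 155967*(-335/111981) = 13448/131453 + 17416315/37327 = 2289928829191/4906746131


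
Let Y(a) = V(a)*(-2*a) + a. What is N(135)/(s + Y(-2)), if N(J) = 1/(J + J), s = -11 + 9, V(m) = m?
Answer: -1/3240 ≈ -0.00030864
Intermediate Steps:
Y(a) = a - 2*a² (Y(a) = a*(-2*a) + a = -2*a² + a = a - 2*a²)
s = -2
N(J) = 1/(2*J)
N(135)/(s + Y(-2)) = ((½)/135)/(-2 - 2*(1 - 2*(-2))) = ((½)*(1/135))/(-2 - 2*(1 + 4)) = (1/270)/(-2 - 2*5) = (1/270)/(-2 - 10) = (1/270)/(-12) = -1/12*1/270 = -1/3240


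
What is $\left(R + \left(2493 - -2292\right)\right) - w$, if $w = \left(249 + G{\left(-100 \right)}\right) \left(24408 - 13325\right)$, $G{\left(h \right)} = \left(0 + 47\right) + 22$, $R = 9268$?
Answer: $-3510341$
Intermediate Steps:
$G{\left(h \right)} = 69$ ($G{\left(h \right)} = 47 + 22 = 69$)
$w = 3524394$ ($w = \left(249 + 69\right) \left(24408 - 13325\right) = 318 \cdot 11083 = 3524394$)
$\left(R + \left(2493 - -2292\right)\right) - w = \left(9268 + \left(2493 - -2292\right)\right) - 3524394 = \left(9268 + \left(2493 + 2292\right)\right) - 3524394 = \left(9268 + 4785\right) - 3524394 = 14053 - 3524394 = -3510341$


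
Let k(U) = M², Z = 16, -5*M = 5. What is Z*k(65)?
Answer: 16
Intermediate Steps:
M = -1 (M = -⅕*5 = -1)
k(U) = 1 (k(U) = (-1)² = 1)
Z*k(65) = 16*1 = 16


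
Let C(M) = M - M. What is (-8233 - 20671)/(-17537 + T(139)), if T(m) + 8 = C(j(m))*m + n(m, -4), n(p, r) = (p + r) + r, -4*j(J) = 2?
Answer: 14452/8707 ≈ 1.6598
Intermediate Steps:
j(J) = -½ (j(J) = -¼*2 = -½)
n(p, r) = p + 2*r
C(M) = 0
T(m) = -16 + m (T(m) = -8 + (0*m + (m + 2*(-4))) = -8 + (0 + (m - 8)) = -8 + (0 + (-8 + m)) = -8 + (-8 + m) = -16 + m)
(-8233 - 20671)/(-17537 + T(139)) = (-8233 - 20671)/(-17537 + (-16 + 139)) = -28904/(-17537 + 123) = -28904/(-17414) = -28904*(-1/17414) = 14452/8707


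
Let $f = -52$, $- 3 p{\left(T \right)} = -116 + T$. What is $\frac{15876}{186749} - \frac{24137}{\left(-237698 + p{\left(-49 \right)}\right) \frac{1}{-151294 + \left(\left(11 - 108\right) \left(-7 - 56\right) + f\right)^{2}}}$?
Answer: $\frac{164797262697934899}{44379592607} \approx 3.7134 \cdot 10^{6}$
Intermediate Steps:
$p{\left(T \right)} = \frac{116}{3} - \frac{T}{3}$ ($p{\left(T \right)} = - \frac{-116 + T}{3} = \frac{116}{3} - \frac{T}{3}$)
$\frac{15876}{186749} - \frac{24137}{\left(-237698 + p{\left(-49 \right)}\right) \frac{1}{-151294 + \left(\left(11 - 108\right) \left(-7 - 56\right) + f\right)^{2}}} = \frac{15876}{186749} - \frac{24137}{\left(-237698 + \left(\frac{116}{3} - - \frac{49}{3}\right)\right) \frac{1}{-151294 + \left(\left(11 - 108\right) \left(-7 - 56\right) - 52\right)^{2}}} = 15876 \cdot \frac{1}{186749} - \frac{24137}{\left(-237698 + \left(\frac{116}{3} + \frac{49}{3}\right)\right) \frac{1}{-151294 + \left(\left(-97\right) \left(-63\right) - 52\right)^{2}}} = \frac{15876}{186749} - \frac{24137}{\left(-237698 + 55\right) \frac{1}{-151294 + \left(6111 - 52\right)^{2}}} = \frac{15876}{186749} - \frac{24137}{\left(-237643\right) \frac{1}{-151294 + 6059^{2}}} = \frac{15876}{186749} - \frac{24137}{\left(-237643\right) \frac{1}{-151294 + 36711481}} = \frac{15876}{186749} - \frac{24137}{\left(-237643\right) \frac{1}{36560187}} = \frac{15876}{186749} - \frac{24137}{- \frac{237643}{36560187}} = \frac{15876}{186749} - - \frac{882453233619}{237643} = \frac{15876}{186749} + \frac{882453233619}{237643} = \frac{164797262697934899}{44379592607}$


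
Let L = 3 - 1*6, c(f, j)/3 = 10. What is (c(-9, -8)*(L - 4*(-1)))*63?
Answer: 1890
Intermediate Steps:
c(f, j) = 30 (c(f, j) = 3*10 = 30)
L = -3 (L = 3 - 6 = -3)
(c(-9, -8)*(L - 4*(-1)))*63 = (30*(-3 - 4*(-1)))*63 = (30*(-3 + 4))*63 = (30*1)*63 = 30*63 = 1890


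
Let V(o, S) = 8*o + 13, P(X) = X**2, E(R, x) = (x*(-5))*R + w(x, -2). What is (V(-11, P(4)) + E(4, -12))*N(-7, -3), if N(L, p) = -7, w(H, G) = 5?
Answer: -1190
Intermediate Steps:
E(R, x) = 5 - 5*R*x (E(R, x) = (x*(-5))*R + 5 = (-5*x)*R + 5 = -5*R*x + 5 = 5 - 5*R*x)
V(o, S) = 13 + 8*o
(V(-11, P(4)) + E(4, -12))*N(-7, -3) = ((13 + 8*(-11)) + (5 - 5*4*(-12)))*(-7) = ((13 - 88) + (5 + 240))*(-7) = (-75 + 245)*(-7) = 170*(-7) = -1190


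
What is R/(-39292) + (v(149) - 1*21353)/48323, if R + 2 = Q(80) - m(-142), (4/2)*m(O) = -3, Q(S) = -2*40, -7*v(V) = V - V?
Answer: -151838559/345219512 ≈ -0.43983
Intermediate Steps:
v(V) = 0 (v(V) = -(V - V)/7 = -⅐*0 = 0)
Q(S) = -80
m(O) = -3/2 (m(O) = (½)*(-3) = -3/2)
R = -161/2 (R = -2 + (-80 - 1*(-3/2)) = -2 + (-80 + 3/2) = -2 - 157/2 = -161/2 ≈ -80.500)
R/(-39292) + (v(149) - 1*21353)/48323 = -161/2/(-39292) + (0 - 1*21353)/48323 = -161/2*(-1/39292) + (0 - 21353)*(1/48323) = 161/78584 - 21353*1/48323 = 161/78584 - 21353/48323 = -151838559/345219512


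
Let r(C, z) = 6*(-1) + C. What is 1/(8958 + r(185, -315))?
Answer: 1/9137 ≈ 0.00010945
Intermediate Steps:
r(C, z) = -6 + C
1/(8958 + r(185, -315)) = 1/(8958 + (-6 + 185)) = 1/(8958 + 179) = 1/9137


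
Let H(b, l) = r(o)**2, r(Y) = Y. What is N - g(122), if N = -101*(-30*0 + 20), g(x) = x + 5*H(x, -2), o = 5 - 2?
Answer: -2187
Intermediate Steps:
o = 3
H(b, l) = 9 (H(b, l) = 3**2 = 9)
g(x) = 45 + x (g(x) = x + 5*9 = x + 45 = 45 + x)
N = -2020 (N = -101*(0 + 20) = -101*20 = -2020)
N - g(122) = -2020 - (45 + 122) = -2020 - 1*167 = -2020 - 167 = -2187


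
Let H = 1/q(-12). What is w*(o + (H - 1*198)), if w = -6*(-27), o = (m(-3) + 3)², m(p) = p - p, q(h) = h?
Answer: -61263/2 ≈ -30632.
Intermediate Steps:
m(p) = 0
o = 9 (o = (0 + 3)² = 3² = 9)
w = 162
H = -1/12 (H = 1/(-12) = -1/12 ≈ -0.083333)
w*(o + (H - 1*198)) = 162*(9 + (-1/12 - 1*198)) = 162*(9 + (-1/12 - 198)) = 162*(9 - 2377/12) = 162*(-2269/12) = -61263/2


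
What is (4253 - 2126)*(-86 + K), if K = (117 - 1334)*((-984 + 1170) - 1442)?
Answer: 3251047182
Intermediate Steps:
K = 1528552 (K = -1217*(186 - 1442) = -1217*(-1256) = 1528552)
(4253 - 2126)*(-86 + K) = (4253 - 2126)*(-86 + 1528552) = 2127*1528466 = 3251047182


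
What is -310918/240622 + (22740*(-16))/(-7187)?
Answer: 42656670407/864675157 ≈ 49.333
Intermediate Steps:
-310918/240622 + (22740*(-16))/(-7187) = -310918*1/240622 - 363840*(-1/7187) = -155459/120311 + 363840/7187 = 42656670407/864675157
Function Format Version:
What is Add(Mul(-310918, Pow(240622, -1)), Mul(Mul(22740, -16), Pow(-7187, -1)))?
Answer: Rational(42656670407, 864675157) ≈ 49.333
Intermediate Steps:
Add(Mul(-310918, Pow(240622, -1)), Mul(Mul(22740, -16), Pow(-7187, -1))) = Add(Mul(-310918, Rational(1, 240622)), Mul(-363840, Rational(-1, 7187))) = Add(Rational(-155459, 120311), Rational(363840, 7187)) = Rational(42656670407, 864675157)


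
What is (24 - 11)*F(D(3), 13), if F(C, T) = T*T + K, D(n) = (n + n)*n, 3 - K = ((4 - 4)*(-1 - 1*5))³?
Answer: 2236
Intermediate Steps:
K = 3 (K = 3 - ((4 - 4)*(-1 - 1*5))³ = 3 - (0*(-1 - 5))³ = 3 - (0*(-6))³ = 3 - 1*0³ = 3 - 1*0 = 3 + 0 = 3)
D(n) = 2*n² (D(n) = (2*n)*n = 2*n²)
F(C, T) = 3 + T² (F(C, T) = T*T + 3 = T² + 3 = 3 + T²)
(24 - 11)*F(D(3), 13) = (24 - 11)*(3 + 13²) = 13*(3 + 169) = 13*172 = 2236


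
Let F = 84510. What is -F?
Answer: -84510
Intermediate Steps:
-F = -1*84510 = -84510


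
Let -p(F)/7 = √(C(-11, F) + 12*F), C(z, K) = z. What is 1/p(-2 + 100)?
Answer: -√1165/8155 ≈ -0.0041854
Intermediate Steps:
p(F) = -7*√(-11 + 12*F)
1/p(-2 + 100) = 1/(-7*√(-11 + 12*(-2 + 100))) = 1/(-7*√(-11 + 12*98)) = 1/(-7*√(-11 + 1176)) = 1/(-7*√1165) = -√1165/8155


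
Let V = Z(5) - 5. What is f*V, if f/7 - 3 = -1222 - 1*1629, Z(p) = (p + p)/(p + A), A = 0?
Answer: 59808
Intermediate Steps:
Z(p) = 2 (Z(p) = (p + p)/(p + 0) = (2*p)/p = 2)
f = -19936 (f = 21 + 7*(-1222 - 1*1629) = 21 + 7*(-1222 - 1629) = 21 + 7*(-2851) = 21 - 19957 = -19936)
V = -3 (V = 2 - 5 = -3)
f*V = -19936*(-3) = 59808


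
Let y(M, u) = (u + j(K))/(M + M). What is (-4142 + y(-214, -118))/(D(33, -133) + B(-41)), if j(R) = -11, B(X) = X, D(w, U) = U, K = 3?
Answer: 1772647/74472 ≈ 23.803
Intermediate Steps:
y(M, u) = (-11 + u)/(2*M) (y(M, u) = (u - 11)/(M + M) = (-11 + u)/((2*M)) = (-11 + u)*(1/(2*M)) = (-11 + u)/(2*M))
(-4142 + y(-214, -118))/(D(33, -133) + B(-41)) = (-4142 + (1/2)*(-11 - 118)/(-214))/(-133 - 41) = (-4142 + (1/2)*(-1/214)*(-129))/(-174) = (-4142 + 129/428)*(-1/174) = -1772647/428*(-1/174) = 1772647/74472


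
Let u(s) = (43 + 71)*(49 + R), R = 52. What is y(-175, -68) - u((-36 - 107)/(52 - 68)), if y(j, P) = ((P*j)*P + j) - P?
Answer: -820821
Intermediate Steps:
u(s) = 11514 (u(s) = (43 + 71)*(49 + 52) = 114*101 = 11514)
y(j, P) = j - P + j*P² (y(j, P) = (j*P² + j) - P = (j + j*P²) - P = j - P + j*P²)
y(-175, -68) - u((-36 - 107)/(52 - 68)) = (-175 - 1*(-68) - 175*(-68)²) - 1*11514 = (-175 + 68 - 175*4624) - 11514 = (-175 + 68 - 809200) - 11514 = -809307 - 11514 = -820821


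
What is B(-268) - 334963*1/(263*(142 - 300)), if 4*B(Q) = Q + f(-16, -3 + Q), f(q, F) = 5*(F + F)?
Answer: -15300995/20777 ≈ -736.44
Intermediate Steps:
f(q, F) = 10*F (f(q, F) = 5*(2*F) = 10*F)
B(Q) = -15/2 + 11*Q/4 (B(Q) = (Q + 10*(-3 + Q))/4 = (Q + (-30 + 10*Q))/4 = (-30 + 11*Q)/4 = -15/2 + 11*Q/4)
B(-268) - 334963*1/(263*(142 - 300)) = (-15/2 + (11/4)*(-268)) - 334963*1/(263*(142 - 300)) = (-15/2 - 737) - 334963/((-158*263)) = -1489/2 - 334963/(-41554) = -1489/2 - 334963*(-1/41554) = -1489/2 + 334963/41554 = -15300995/20777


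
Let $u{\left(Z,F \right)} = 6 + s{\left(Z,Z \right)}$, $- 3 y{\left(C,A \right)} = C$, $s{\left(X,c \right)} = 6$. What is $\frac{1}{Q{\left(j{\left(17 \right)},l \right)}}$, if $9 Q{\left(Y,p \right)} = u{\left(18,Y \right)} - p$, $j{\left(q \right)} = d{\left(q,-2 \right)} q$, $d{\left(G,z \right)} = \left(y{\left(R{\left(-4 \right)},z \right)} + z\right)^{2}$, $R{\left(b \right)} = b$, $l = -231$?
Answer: $\frac{1}{27} \approx 0.037037$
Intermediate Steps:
$y{\left(C,A \right)} = - \frac{C}{3}$
$d{\left(G,z \right)} = \left(\frac{4}{3} + z\right)^{2}$ ($d{\left(G,z \right)} = \left(\left(- \frac{1}{3}\right) \left(-4\right) + z\right)^{2} = \left(\frac{4}{3} + z\right)^{2}$)
$u{\left(Z,F \right)} = 12$ ($u{\left(Z,F \right)} = 6 + 6 = 12$)
$j{\left(q \right)} = \frac{4 q}{9}$ ($j{\left(q \right)} = \frac{\left(4 + 3 \left(-2\right)\right)^{2}}{9} q = \frac{\left(4 - 6\right)^{2}}{9} q = \frac{\left(-2\right)^{2}}{9} q = \frac{1}{9} \cdot 4 q = \frac{4 q}{9}$)
$Q{\left(Y,p \right)} = \frac{4}{3} - \frac{p}{9}$ ($Q{\left(Y,p \right)} = \frac{12 - p}{9} = \frac{4}{3} - \frac{p}{9}$)
$\frac{1}{Q{\left(j{\left(17 \right)},l \right)}} = \frac{1}{\frac{4}{3} - - \frac{77}{3}} = \frac{1}{\frac{4}{3} + \frac{77}{3}} = \frac{1}{27}$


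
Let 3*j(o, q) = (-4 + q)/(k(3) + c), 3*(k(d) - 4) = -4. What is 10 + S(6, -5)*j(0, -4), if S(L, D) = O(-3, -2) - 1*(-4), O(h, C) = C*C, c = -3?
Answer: 74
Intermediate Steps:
O(h, C) = C**2
k(d) = 8/3 (k(d) = 4 + (1/3)*(-4) = 4 - 4/3 = 8/3)
j(o, q) = 4 - q (j(o, q) = ((-4 + q)/(8/3 - 3))/3 = ((-4 + q)/(-1/3))/3 = ((-4 + q)*(-3))/3 = (12 - 3*q)/3 = 4 - q)
S(L, D) = 8 (S(L, D) = (-2)**2 - 1*(-4) = 4 + 4 = 8)
10 + S(6, -5)*j(0, -4) = 10 + 8*(4 - 1*(-4)) = 10 + 8*(4 + 4) = 10 + 8*8 = 10 + 64 = 74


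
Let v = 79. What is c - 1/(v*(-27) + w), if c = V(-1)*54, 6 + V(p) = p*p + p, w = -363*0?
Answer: -691091/2133 ≈ -324.00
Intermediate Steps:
w = 0
V(p) = -6 + p + p² (V(p) = -6 + (p*p + p) = -6 + (p² + p) = -6 + (p + p²) = -6 + p + p²)
c = -324 (c = (-6 - 1 + (-1)²)*54 = (-6 - 1 + 1)*54 = -6*54 = -324)
c - 1/(v*(-27) + w) = -324 - 1/(79*(-27) + 0) = -324 - 1/(-2133 + 0) = -324 - 1/(-2133) = -324 - 1*(-1/2133) = -324 + 1/2133 = -691091/2133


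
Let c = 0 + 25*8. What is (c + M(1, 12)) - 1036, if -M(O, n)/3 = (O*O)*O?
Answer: -839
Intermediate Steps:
M(O, n) = -3*O**3 (M(O, n) = -3*O*O*O = -3*O**2*O = -3*O**3)
c = 200 (c = 0 + 200 = 200)
(c + M(1, 12)) - 1036 = (200 - 3*1**3) - 1036 = (200 - 3*1) - 1036 = (200 - 3) - 1036 = 197 - 1036 = -839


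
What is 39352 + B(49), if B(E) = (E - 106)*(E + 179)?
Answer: 26356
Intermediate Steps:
B(E) = (-106 + E)*(179 + E)
39352 + B(49) = 39352 + (-18974 + 49**2 + 73*49) = 39352 + (-18974 + 2401 + 3577) = 39352 - 12996 = 26356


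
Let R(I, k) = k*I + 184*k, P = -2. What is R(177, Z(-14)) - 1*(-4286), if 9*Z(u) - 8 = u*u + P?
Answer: 111496/9 ≈ 12388.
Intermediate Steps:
Z(u) = 2/3 + u**2/9 (Z(u) = 8/9 + (u*u - 2)/9 = 8/9 + (u**2 - 2)/9 = 8/9 + (-2 + u**2)/9 = 8/9 + (-2/9 + u**2/9) = 2/3 + u**2/9)
R(I, k) = 184*k + I*k (R(I, k) = I*k + 184*k = 184*k + I*k)
R(177, Z(-14)) - 1*(-4286) = (2/3 + (1/9)*(-14)**2)*(184 + 177) - 1*(-4286) = (2/3 + (1/9)*196)*361 + 4286 = (2/3 + 196/9)*361 + 4286 = (202/9)*361 + 4286 = 72922/9 + 4286 = 111496/9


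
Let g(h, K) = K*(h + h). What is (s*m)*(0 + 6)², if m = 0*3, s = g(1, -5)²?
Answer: 0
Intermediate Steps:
g(h, K) = 2*K*h (g(h, K) = K*(2*h) = 2*K*h)
s = 100 (s = (2*(-5)*1)² = (-10)² = 100)
m = 0
(s*m)*(0 + 6)² = (100*0)*(0 + 6)² = 0*6² = 0*36 = 0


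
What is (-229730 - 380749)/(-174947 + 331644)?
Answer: -610479/156697 ≈ -3.8959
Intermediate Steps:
(-229730 - 380749)/(-174947 + 331644) = -610479/156697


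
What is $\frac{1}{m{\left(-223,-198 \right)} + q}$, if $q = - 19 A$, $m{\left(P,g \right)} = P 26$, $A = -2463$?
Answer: $\frac{1}{40999} \approx 2.4391 \cdot 10^{-5}$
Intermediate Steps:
$m{\left(P,g \right)} = 26 P$
$q = 46797$ ($q = \left(-19\right) \left(-2463\right) = 46797$)
$\frac{1}{m{\left(-223,-198 \right)} + q} = \frac{1}{26 \left(-223\right) + 46797} = \frac{1}{-5798 + 46797} = \frac{1}{40999}$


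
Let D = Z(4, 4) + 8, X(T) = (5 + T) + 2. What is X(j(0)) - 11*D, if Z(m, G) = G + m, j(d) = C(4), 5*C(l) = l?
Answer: -841/5 ≈ -168.20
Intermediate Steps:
C(l) = l/5
j(d) = 4/5 (j(d) = (1/5)*4 = 4/5)
X(T) = 7 + T
D = 16 (D = (4 + 4) + 8 = 8 + 8 = 16)
X(j(0)) - 11*D = (7 + 4/5) - 11*16 = 39/5 - 176 = -841/5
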